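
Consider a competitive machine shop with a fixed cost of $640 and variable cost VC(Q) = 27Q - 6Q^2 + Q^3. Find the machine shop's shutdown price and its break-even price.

Shutdown price = $18; break-even price = $123

Shutdown price = min AVC. AVC = 27 - 6Q + Q^2, with vertex at Q = 3 and minimum $18.
ATC = 640/Q + 27 - 6Q + Q^2. Setting dATC/dQ = −640/Q^2 − 6 + 2Q = 0 gives Q = 8 (since 2·8^3 − 6·8^2 = 640).
min ATC = 640/8 + 27 − 6·8 + 8^2 = $123. That is the break-even price.
Between these two prices the firm operates at a loss; above $123 it earns a profit.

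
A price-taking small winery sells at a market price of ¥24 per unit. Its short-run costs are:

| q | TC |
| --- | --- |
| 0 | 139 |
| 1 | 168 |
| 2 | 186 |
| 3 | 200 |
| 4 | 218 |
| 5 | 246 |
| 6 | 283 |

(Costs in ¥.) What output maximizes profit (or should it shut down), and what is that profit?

Tabulate TR − TC: q=0: -139; q=1: -144; q=2: -138; q=3: -128; q=4: -122; q=5: -126; q=6: -139.
Profit is maximized at q = 4. AVC there is 79/4 = ¥19.75 ≤ P, so producing beats shutting down (which would give -¥139).

q = 4; profit = -¥122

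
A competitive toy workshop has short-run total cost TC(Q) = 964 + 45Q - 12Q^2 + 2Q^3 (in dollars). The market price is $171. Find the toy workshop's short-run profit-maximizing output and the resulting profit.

AVC = 45 - 12Q + 2Q^2 has its minimum $27 at Q = 3; price $171 clears that bar, so the firm operates.
With MC = 45 - 24Q + 6Q^2, P = MC on the upward-sloping part at Q* = 7.
TR = 171·7 = 1197. TC = 964 + 413 = 1377. Profit = 1197 − 1377 = -$180.
By producing, the firm covers all variable cost plus $784 of fixed cost; shutting down would lose the full $964.

Profit = -$180 at Q = 7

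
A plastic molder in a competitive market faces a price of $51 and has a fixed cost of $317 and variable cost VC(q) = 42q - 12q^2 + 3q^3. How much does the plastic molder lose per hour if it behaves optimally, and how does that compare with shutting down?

AVC = 42 - 12q + 3q^2 has its minimum $30 at q = 2; price $51 clears that bar, so the firm operates.
With MC = 42 - 24q + 9q^2, P = MC on the upward-sloping part at q* = 3.
TR = 51·3 = 153. TC = 317 + 99 = 416. Profit = 153 − 416 = -$263.
Shutting down would mean losing the fixed cost of $317, so operating at a loss of $263 is better by $54.

Profit = -$263 at q = 3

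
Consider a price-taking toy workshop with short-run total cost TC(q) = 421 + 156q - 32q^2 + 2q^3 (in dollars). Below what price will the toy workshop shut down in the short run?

The shutdown price is the minimum of AVC. VC = 156q - 32q^2 + 2q^3, so AVC = 156 - 32q + 2q^2.
dAVC/dq = -32 + 4q = 0 gives q = 8. min AVC = 156 - 32·8 + 2·8^2 = 28.
So the shutdown price is $28.

$28 per unit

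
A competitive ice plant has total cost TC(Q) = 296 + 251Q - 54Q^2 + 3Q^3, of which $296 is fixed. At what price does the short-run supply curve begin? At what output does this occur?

$8 per unit, at Q = 9

The shutdown price is the minimum of AVC. VC = 251Q - 54Q^2 + 3Q^3, so AVC = 251 - 54Q + 3Q^2.
At the minimum of AVC, MC = AVC. MC = 251 - 108Q + 9Q^2; setting MC = AVC gives 6Q^2 - 54Q = 0, so Q = 9. min AVC = 8.
The firm shuts down for any P below $8.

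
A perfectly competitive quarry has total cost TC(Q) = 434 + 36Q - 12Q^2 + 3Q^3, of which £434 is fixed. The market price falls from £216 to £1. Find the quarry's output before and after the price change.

Output falls from 6 to 0 (the firm shuts down)

MC = 36 - 24Q + 9Q^2; the shutdown threshold is min AVC = £24 (at Q = 2).
With P = £216 above the shutdown price, P = MC gives Q = 6.
At P = £1 < min AVC = £24, price no longer covers variable cost at any output, so the firm shuts down: Q = 0.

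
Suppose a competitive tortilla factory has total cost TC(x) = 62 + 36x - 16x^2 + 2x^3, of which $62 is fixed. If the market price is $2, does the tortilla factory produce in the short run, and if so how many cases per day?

Strip out fixed cost: VC = 36x - 16x^2 + 2x^3. Then AVC = 36 - 16x + 2x^2 and MC = 36 - 32x + 6x^2.
The AVC parabola has its vertex at x = 16/4 = 4, where AVC = 36 - 16·4 + 2·4^2 = $4.
Since P = $2 < min AVC = $4, price fails to cover variable cost at any output.
Best response: produce nothing and absorb the $62 fixed cost.

Shut down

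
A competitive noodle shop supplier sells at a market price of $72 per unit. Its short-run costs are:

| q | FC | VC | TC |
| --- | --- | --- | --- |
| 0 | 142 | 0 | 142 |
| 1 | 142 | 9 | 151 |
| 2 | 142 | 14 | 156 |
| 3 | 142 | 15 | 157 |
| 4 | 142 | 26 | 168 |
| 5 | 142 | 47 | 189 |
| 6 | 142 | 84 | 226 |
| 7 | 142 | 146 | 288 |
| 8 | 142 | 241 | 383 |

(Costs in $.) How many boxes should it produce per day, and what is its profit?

q = 7; profit = $216

Tabulate TR − TC: q=0: -142; q=1: -79; q=2: -12; q=3: 59; q=4: 120; q=5: 171; q=6: 206; q=7: 216; q=8: 193.
Profit is maximized at q = 7. AVC there is 146/7 = $20.86 ≤ P, so producing beats shutting down (which would give -$142).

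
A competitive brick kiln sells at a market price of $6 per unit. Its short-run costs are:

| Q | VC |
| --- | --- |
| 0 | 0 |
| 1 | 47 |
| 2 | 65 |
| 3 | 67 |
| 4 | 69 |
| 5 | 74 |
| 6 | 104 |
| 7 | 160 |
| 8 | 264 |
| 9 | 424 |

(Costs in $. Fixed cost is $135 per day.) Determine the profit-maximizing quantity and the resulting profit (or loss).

Q = 0 (shut down); profit = -$135

Compute π = P·Q − TC at each output: Q=0: -135; Q=1: -176; Q=2: -188; Q=3: -184; Q=4: -180; Q=5: -179; Q=6: -203; Q=7: -253; Q=8: -351; Q=9: -505.
Profit is highest at Q = 0. Equivalently, the lowest AVC in the table is 74/5 ≈ $14.80 at Q = 5, and P = $6 falls below it — price never covers variable cost, so the firm shuts down and loses only its fixed cost.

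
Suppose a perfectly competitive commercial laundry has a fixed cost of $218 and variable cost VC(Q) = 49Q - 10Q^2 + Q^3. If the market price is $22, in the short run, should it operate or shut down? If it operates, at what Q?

Shut down

From TC, MC = TC'(Q) = 49 - 20Q + 3Q^2 and AVC = VC/Q = 49 - 10Q + Q^2.
The AVC parabola has its vertex at Q = 10/2 = 5, where AVC = 49 - 10·5 + 5^2 = $24.
Since P = $22 < min AVC = $24, price fails to cover variable cost at any output.
Best response: produce nothing and absorb the $218 fixed cost.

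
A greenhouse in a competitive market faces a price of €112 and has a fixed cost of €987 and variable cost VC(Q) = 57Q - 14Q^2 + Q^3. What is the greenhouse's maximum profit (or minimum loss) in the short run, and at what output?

AVC = 57 - 14Q + Q^2 has its minimum €8 at Q = 7; price €112 clears that bar, so the firm operates.
With MC = 57 - 28Q + 3Q^2, P = MC on the upward-sloping part at Q* = 11.
TR = 112·11 = 1232. TC = 987 + 264 = 1251. Profit = 1232 − 1251 = -€19.
Shutting down would mean losing the fixed cost of €987, so operating at a loss of €19 is better by €968.

Profit = -€19 at Q = 11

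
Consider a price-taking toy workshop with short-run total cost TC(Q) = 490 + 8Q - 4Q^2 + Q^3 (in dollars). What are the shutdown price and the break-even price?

Shutdown price = min AVC. AVC = 8 - 4Q + Q^2, with vertex at Q = 2 and minimum $4.
ATC = 490/Q + 8 - 4Q + Q^2. Setting dATC/dQ = −490/Q^2 − 4 + 2Q = 0 gives Q = 7 (since 2·7^3 − 4·7^2 = 490).
min ATC = 490/7 + 8 − 4·7 + 7^2 = $99. That is the break-even price.
For $4 ≤ P < $99 the firm produces at a loss; below $4 it shuts down.

Shutdown price = $4; break-even price = $99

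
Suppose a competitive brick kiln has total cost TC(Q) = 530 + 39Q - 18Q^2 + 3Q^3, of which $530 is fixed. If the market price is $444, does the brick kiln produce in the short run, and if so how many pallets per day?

Produce at Q = 9

Strip out fixed cost: VC = 39Q - 18Q^2 + 3Q^3. Then AVC = 39 - 18Q + 3Q^2 and MC = 39 - 36Q + 9Q^2.
The AVC parabola has its vertex at Q = 18/6 = 3, where AVC = 39 - 18·3 + 3·3^2 = $12.
P = $444 exceeds min AVC = $12, so the firm stays open.
Solving P = MC: -405 - 36Q + 9Q^2 = 0 ⇒ Q = -5 or 9. On the upward-sloping branch, Q* = 9.
Check: AVC at Q = 9 is $120 ≤ P, so revenue covers variable cost.
Profit = P·Q − TC = 444·9 − 1610 = $2386.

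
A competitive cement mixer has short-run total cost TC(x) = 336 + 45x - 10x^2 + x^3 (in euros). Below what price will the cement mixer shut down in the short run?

€20 per unit

The shutdown price is the minimum of AVC. VC = 45x - 10x^2 + x^3, so AVC = 45 - 10x + x^2.
At the minimum of AVC, MC = AVC. MC = 45 - 20x + 3x^2; setting MC = AVC gives 2x^2 - 10x = 0, so x = 5. min AVC = 20.
The firm shuts down for any P below €20.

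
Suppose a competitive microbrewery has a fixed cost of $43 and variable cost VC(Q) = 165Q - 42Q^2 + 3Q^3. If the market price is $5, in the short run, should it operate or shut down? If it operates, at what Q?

Shut down

Variable cost is VC = 165Q - 42Q^2 + 3Q^3, so AVC = VC/Q = 165 - 42Q + 3Q^2 and MC = dTC/dQ = 165 - 84Q + 9Q^2.
The AVC parabola has its vertex at Q = 42/6 = 7, where AVC = 165 - 42·7 + 3·7^2 = $18.
Since P = $5 < min AVC = $18, price fails to cover variable cost at any output.
The firm minimizes its loss by shutting down and losing only its fixed cost of $43.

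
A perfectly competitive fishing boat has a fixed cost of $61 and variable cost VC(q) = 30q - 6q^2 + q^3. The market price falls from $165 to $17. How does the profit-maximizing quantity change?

MC = 30 - 12q + 3q^2; the shutdown threshold is min AVC = $21 (at q = 3).
With P = $165 above the shutdown price, P = MC gives q = 9.
At P = $17 < min AVC = $21, price no longer covers variable cost at any output, so the firm shuts down: q = 0.

Output falls from 9 to 0 (the firm shuts down)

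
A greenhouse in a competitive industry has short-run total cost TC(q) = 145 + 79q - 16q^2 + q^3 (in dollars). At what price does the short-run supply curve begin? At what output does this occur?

Short-run supply begins at min AVC. From VC = 79q - 16q^2 + q^3, AVC = 79 - 16q + q^2.
dAVC/dq = -16 + 2q = 0 gives q = 8. min AVC = 79 - 16·8 + 8^2 = 15.
The firm shuts down for any P below $15.

$15 per unit, at q = 8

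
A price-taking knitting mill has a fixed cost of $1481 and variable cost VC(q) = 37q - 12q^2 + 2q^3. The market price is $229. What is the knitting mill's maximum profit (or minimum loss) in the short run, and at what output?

Profit = -$201 at q = 8

AVC = 37 - 12q + 2q^2 has its minimum $19 at q = 3; price $229 clears that bar, so the firm operates.
MC = 37 - 24q + 6q^2. Setting P = MC and taking the root on the rising branch gives q* = 8.
TR = 229·8 = 1832. TC = 1481 + 552 = 2033. Profit = 1832 − 2033 = -$201.
Shutting down would mean losing the fixed cost of $1481, so operating at a loss of $201 is better by $1280.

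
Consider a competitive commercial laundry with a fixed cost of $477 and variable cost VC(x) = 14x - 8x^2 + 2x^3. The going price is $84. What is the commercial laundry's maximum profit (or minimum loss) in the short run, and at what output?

AVC = 14 - 8x + 2x^2; min AVC = $6 at x = 2. Since P = $84 ≥ min AVC, the firm produces.
MC = 14 - 16x + 6x^2. Setting P = MC and taking the root on the rising branch gives x* = 5.
TR = 84·5 = 420. TC = 477 + 120 = 597. Profit = 420 − 597 = -$177.
By producing, the firm covers all variable cost plus $300 of fixed cost; shutting down would lose the full $477.

Profit = -$177 at x = 5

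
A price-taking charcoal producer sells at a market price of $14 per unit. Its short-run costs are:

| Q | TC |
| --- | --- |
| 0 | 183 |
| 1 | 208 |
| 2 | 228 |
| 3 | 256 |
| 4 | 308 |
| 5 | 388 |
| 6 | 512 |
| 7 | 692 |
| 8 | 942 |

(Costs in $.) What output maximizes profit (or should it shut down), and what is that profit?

Q = 0 (shut down); profit = -$183

Tabulate TR − TC: Q=0: -183; Q=1: -194; Q=2: -200; Q=3: -214; Q=4: -252; Q=5: -318; Q=6: -428; Q=7: -594; Q=8: -830.
Profit is highest at Q = 0. Equivalently, the lowest AVC in the table is 45/2 ≈ $22.50 at Q = 2, and P = $14 falls below it — price never covers variable cost, so the firm shuts down and loses only its fixed cost.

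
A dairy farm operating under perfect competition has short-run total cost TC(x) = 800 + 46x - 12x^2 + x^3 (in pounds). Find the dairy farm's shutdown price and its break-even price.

Shutdown price = £10; break-even price = £106

Shutdown price = min AVC. AVC = 46 - 12x + x^2, with vertex at x = 6 and minimum £10.
ATC = 800/x + 46 - 12x + x^2. Setting dATC/dx = −800/x^2 − 12 + 2x = 0 gives x = 10 (since 2·10^3 − 12·10^2 = 800).
min ATC = 800/10 + 46 − 12·10 + 10^2 = £106. That is the break-even price.
For £10 ≤ P < £106 the firm produces at a loss; below £10 it shuts down.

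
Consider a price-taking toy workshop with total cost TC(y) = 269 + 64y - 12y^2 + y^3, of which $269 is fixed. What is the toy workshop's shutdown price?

$28 per unit

Short-run supply begins at min AVC. From VC = 64y - 12y^2 + y^3, AVC = 64 - 12y + y^2.
At the minimum of AVC, MC = AVC. MC = 64 - 24y + 3y^2; setting MC = AVC gives 2y^2 - 12y = 0, so y = 6. min AVC = 28.
The firm shuts down for any P below $28.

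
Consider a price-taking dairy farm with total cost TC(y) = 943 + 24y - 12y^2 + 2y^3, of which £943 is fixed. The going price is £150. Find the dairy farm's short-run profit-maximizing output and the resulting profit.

AVC = 24 - 12y + 2y^2 has its minimum £6 at y = 3; price £150 clears that bar, so the firm operates.
MC = 24 - 24y + 6y^2. Setting P = MC and taking the root on the rising branch gives y* = 7.
TR = 150·7 = 1050. TC = 943 + 266 = 1209. Profit = 1050 − 1209 = -£159.
Shutting down would mean losing the fixed cost of £943, so operating at a loss of £159 is better by £784.

Profit = -£159 at y = 7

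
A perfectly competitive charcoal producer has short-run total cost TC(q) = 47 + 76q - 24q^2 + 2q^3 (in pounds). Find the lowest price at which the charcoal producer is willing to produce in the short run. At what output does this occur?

£4 per unit, at q = 6

The shutdown price is the minimum of AVC. VC = 76q - 24q^2 + 2q^3, so AVC = 76 - 24q + 2q^2.
dAVC/dq = -24 + 4q = 0 gives q = 6. min AVC = 76 - 24·6 + 2·6^2 = 4.
So the shutdown price is £4.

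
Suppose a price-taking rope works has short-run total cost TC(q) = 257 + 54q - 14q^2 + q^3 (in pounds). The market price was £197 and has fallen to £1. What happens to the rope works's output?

AVC = 54 - 14q + q^2, minimized at q = 7 where min AVC = £5. MC = 54 - 28q + 3q^2.
With P = £197 above the shutdown price, P = MC gives q = 13.
At P = £1 < min AVC = £5, price no longer covers variable cost at any output, so the firm shuts down: q = 0.

Output falls from 13 to 0 (the firm shuts down)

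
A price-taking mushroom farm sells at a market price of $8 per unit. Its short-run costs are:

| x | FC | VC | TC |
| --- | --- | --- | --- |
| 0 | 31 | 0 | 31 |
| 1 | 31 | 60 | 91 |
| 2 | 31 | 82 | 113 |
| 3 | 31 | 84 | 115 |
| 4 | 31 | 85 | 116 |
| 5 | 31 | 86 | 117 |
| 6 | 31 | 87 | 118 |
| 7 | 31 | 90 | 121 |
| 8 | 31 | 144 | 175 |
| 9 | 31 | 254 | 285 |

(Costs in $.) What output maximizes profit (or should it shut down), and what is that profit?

Compute π = P·x − TC at each output: x=0: -31; x=1: -83; x=2: -97; x=3: -91; x=4: -84; x=5: -77; x=6: -70; x=7: -65; x=8: -111; x=9: -213.
Profit is highest at x = 0. Equivalently, the lowest AVC in the table is 90/7 ≈ $12.86 at x = 7, and P = $8 falls below it — price never covers variable cost, so the firm shuts down and loses only its fixed cost.

x = 0 (shut down); profit = -$31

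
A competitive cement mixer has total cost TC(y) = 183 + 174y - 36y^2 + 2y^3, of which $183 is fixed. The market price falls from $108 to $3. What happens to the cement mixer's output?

MC = 174 - 72y + 6y^2; the shutdown threshold is min AVC = $12 (at y = 9).
At P = $108 ≥ min AVC, set P = MC on the rising branch: y = 11.
At P = $3 < min AVC = $12, price no longer covers variable cost at any output, so the firm shuts down: y = 0.

Output falls from 11 to 0 (the firm shuts down)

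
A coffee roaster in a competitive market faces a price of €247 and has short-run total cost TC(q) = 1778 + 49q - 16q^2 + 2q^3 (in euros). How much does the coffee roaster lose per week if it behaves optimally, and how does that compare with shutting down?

AVC = 49 - 16q + 2q^2; min AVC = €17 at q = 4. Since P = €247 ≥ min AVC, the firm produces.
MC = 49 - 32q + 6q^2. Setting P = MC and taking the root on the rising branch gives q* = 9.
TR = 247·9 = 2223. TC = 1778 + 603 = 2381. Profit = 2223 − 2381 = -€158.
That loss of €158 beats the €1778 the firm would lose by shutting down; producing recovers €1620 of fixed cost.

Profit = -€158 at q = 9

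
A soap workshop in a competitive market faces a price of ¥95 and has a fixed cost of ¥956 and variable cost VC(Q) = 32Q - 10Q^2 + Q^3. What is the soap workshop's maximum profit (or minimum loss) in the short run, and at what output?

Profit = -¥308 at Q = 9

AVC = 32 - 10Q + Q^2; min AVC = ¥7 at Q = 5. Since P = ¥95 ≥ min AVC, the firm produces.
MC = 32 - 20Q + 3Q^2. Setting P = MC and taking the root on the rising branch gives Q* = 9.
TR = 95·9 = 855. TC = 956 + 207 = 1163. Profit = 855 − 1163 = -¥308.
By producing, the firm covers all variable cost plus ¥648 of fixed cost; shutting down would lose the full ¥956.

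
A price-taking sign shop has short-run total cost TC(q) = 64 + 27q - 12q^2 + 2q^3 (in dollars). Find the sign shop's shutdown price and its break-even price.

Shutdown price = $9; break-even price = $27

AVC = 27 - 12q + 2q^2; minimized at q = 3, giving min AVC = $9. That is the shutdown price.
ATC = 64/q + 27 - 12q + 2q^2. Setting dATC/dq = −64/q^2 − 12 + 4q = 0 gives q = 4 (since 4·4^3 − 12·4^2 = 64).
min ATC = 64/4 + 27 − 12·4 + 2·4^2 = $27. That is the break-even price.
For $9 ≤ P < $27 the firm produces at a loss; below $9 it shuts down.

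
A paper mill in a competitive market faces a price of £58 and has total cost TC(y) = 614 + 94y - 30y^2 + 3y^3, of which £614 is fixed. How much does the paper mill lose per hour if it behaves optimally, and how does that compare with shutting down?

AVC = 94 - 30y + 3y^2; min AVC = £19 at y = 5. Since P = £58 ≥ min AVC, the firm produces.
MC = 94 - 60y + 9y^2. Setting P = MC and taking the root on the rising branch gives y* = 6.
TR = 58·6 = 348. TC = 614 + 132 = 746. Profit = 348 − 746 = -£398.
By producing, the firm covers all variable cost plus £216 of fixed cost; shutting down would lose the full £614.

Profit = -£398 at y = 6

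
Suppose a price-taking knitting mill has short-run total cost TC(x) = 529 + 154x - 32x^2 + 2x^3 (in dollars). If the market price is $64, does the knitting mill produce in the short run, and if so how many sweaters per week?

Produce at x = 9

Variable cost is VC = 154x - 32x^2 + 2x^3, so AVC = VC/x = 154 - 32x + 2x^2 and MC = dTC/dx = 154 - 64x + 6x^2.
AVC hits its minimum where MC = AVC, at x = 8, giving min AVC = 154 - 32·8 + 2·8^2 = $26.
P = $64 exceeds min AVC = $26, so the firm stays open.
Set P = MC: 64 = 154 - 64x + 6x^2 → 90 - 64x + 6x^2 = 0. The roots are x = 5/3 and x = 9; the profit-maximizing output is on the rising part of MC, so x* = 9.
Check: AVC at x = 9 is $28 ≤ P, so revenue covers variable cost.
Profit = P·x − TC = 64·9 − 781 = -$205, a loss, but smaller than the $529 fixed cost the firm would lose by shutting down.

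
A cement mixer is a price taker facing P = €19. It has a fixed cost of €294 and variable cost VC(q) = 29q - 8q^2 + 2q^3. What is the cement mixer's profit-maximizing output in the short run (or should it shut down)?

Strip out fixed cost: VC = 29q - 8q^2 + 2q^3. Then AVC = 29 - 8q + 2q^2 and MC = 29 - 16q + 6q^2.
AVC hits its minimum where MC = AVC, at q = 2, giving min AVC = 29 - 8·2 + 2·2^2 = €21.
Since P = €19 < min AVC = €21, price fails to cover variable cost at any output.
The firm minimizes its loss by shutting down and losing only its fixed cost of €294.

Shut down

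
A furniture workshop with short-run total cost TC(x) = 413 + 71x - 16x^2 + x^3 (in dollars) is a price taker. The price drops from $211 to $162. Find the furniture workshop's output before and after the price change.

Output falls from 14 to 13

AVC = 71 - 16x + x^2, minimized at x = 8 where min AVC = $7. MC = 71 - 32x + 3x^2.
With P = $211 above the shutdown price, P = MC gives x = 14.
At P = $162 ≥ min AVC, set P = MC: x = 13. The firm stays open but cuts output.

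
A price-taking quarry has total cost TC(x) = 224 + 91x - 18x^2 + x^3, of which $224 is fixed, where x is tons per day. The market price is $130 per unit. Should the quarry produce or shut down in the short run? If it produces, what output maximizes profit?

Variable cost is VC = 91x - 18x^2 + x^3, so AVC = VC/x = 91 - 18x + x^2 and MC = dTC/dx = 91 - 36x + 3x^2.
AVC is minimized where dAVC/dx = -18 + 2x = 0, at x = 9; min AVC = 91 - 18·9 + 9^2 = $10.
P = $130 exceeds min AVC = $10, so the firm stays open.
P = MC gives -39 - 36x + 3x^2 = 0, with roots -1 and 13. Take the larger (rising MC): x* = 13.
Check: AVC at x = 13 is $26 ≤ P, so revenue covers variable cost.
Profit = P·x − TC = 130·13 − 562 = $1128.

Produce at x = 13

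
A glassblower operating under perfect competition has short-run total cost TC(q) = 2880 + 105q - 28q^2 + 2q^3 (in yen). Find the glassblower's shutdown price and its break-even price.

Shutdown price = ¥7; break-even price = ¥297

Shutdown price = min AVC. AVC = 105 - 28q + 2q^2, with vertex at q = 7 and minimum ¥7.
ATC = 2880/q + 105 - 28q + 2q^2. Setting dATC/dq = −2880/q^2 − 28 + 4q = 0 gives q = 12 (since 4·12^3 − 28·12^2 = 2880).
min ATC = 2880/12 + 105 − 28·12 + 2·12^2 = ¥297. That is the break-even price.
For ¥7 ≤ P < ¥297 the firm produces at a loss; below ¥7 it shuts down.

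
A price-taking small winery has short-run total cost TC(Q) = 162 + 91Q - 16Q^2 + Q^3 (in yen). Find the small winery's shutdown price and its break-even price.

Shutdown price = min AVC. AVC = 91 - 16Q + Q^2, with vertex at Q = 8 and minimum ¥27.
ATC = 162/Q + 91 - 16Q + Q^2. Setting dATC/dQ = −162/Q^2 − 16 + 2Q = 0 gives Q = 9 (since 2·9^3 − 16·9^2 = 162).
min ATC = 162/9 + 91 − 16·9 + 9^2 = ¥46. That is the break-even price.
For ¥27 ≤ P < ¥46 the firm produces at a loss; below ¥27 it shuts down.

Shutdown price = ¥27; break-even price = ¥46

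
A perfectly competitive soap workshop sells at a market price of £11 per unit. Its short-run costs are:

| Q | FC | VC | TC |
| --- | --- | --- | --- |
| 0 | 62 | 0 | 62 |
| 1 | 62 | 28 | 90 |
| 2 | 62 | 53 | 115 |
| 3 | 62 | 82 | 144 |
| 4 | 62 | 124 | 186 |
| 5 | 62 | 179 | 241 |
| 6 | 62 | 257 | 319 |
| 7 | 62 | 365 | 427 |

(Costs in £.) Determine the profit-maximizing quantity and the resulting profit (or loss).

Q = 0 (shut down); profit = -£62

Profit at each row (π = 11Q − TC): Q=0: -62; Q=1: -79; Q=2: -93; Q=3: -111; Q=4: -142; Q=5: -186; Q=6: -253; Q=7: -350.
Profit is highest at Q = 0. Equivalently, the lowest AVC in the table is 53/2 ≈ £26.50 at Q = 2, and P = £11 falls below it — price never covers variable cost, so the firm shuts down and loses only its fixed cost.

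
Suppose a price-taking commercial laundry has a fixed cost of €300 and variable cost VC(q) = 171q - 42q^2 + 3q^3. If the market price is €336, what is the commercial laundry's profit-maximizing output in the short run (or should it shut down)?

Produce at q = 11

From TC, MC = TC'(q) = 171 - 84q + 9q^2 and AVC = VC/q = 171 - 42q + 3q^2.
AVC hits its minimum where MC = AVC, at q = 7, giving min AVC = 171 - 42·7 + 3·7^2 = €24.
Since P = €336 ≥ min AVC = €24, price covers variable cost and the firm should produce.
Set P = MC: 336 = 171 - 84q + 9q^2 → -165 - 84q + 9q^2 = 0. The roots are q = -5/3 and q = 11; the profit-maximizing output is on the rising part of MC, so q* = 11.
Check: AVC at q = 11 is €72 ≤ P, so revenue covers variable cost.
Profit = P·q − TC = 336·11 − 1092 = €2604.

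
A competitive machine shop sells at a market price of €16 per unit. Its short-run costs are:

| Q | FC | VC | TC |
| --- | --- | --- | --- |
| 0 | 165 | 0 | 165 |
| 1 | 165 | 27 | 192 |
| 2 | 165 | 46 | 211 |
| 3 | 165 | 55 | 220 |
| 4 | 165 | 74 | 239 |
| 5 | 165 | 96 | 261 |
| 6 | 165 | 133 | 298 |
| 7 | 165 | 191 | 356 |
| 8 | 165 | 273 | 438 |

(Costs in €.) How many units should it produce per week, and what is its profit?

Tabulate TR − TC: Q=0: -165; Q=1: -176; Q=2: -179; Q=3: -172; Q=4: -175; Q=5: -181; Q=6: -202; Q=7: -244; Q=8: -310.
Profit is highest at Q = 0. Equivalently, the lowest AVC in the table is 55/3 ≈ €18.33 at Q = 3, and P = €16 falls below it — price never covers variable cost, so the firm shuts down and loses only its fixed cost.

Q = 0 (shut down); profit = -€165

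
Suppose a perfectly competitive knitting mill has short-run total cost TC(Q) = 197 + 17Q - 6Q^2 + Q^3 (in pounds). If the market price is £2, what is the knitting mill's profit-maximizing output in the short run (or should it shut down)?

Shut down

From TC, MC = TC'(Q) = 17 - 12Q + 3Q^2 and AVC = VC/Q = 17 - 6Q + Q^2.
The AVC parabola has its vertex at Q = 6/2 = 3, where AVC = 17 - 6·3 + 3^2 = £8.
P = £2 lies below min AVC = £8; no output level covers variable cost.
The firm minimizes its loss by shutting down and losing only its fixed cost of £197.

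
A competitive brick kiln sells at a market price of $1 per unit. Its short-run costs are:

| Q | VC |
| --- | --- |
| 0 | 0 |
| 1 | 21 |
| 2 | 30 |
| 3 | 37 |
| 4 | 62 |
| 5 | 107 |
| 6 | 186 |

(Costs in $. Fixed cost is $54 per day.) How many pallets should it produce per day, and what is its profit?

Q = 0 (shut down); profit = -$54

Compute π = P·Q − TC at each output: Q=0: -54; Q=1: -74; Q=2: -82; Q=3: -88; Q=4: -112; Q=5: -156; Q=6: -234.
Profit is highest at Q = 0. Equivalently, the lowest AVC in the table is 37/3 ≈ $12.33 at Q = 3, and P = $1 falls below it — price never covers variable cost, so the firm shuts down and loses only its fixed cost.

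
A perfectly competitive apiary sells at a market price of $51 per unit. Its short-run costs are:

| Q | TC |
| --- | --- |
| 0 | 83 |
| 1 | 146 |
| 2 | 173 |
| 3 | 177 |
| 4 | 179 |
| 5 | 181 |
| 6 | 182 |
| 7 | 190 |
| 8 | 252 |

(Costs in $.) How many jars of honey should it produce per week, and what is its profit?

Profit at each row (π = 51Q − TC): Q=0: -83; Q=1: -95; Q=2: -71; Q=3: -24; Q=4: 25; Q=5: 74; Q=6: 124; Q=7: 167; Q=8: 156.
Profit is maximized at Q = 7. AVC there is 107/7 = $15.29 ≤ P, so producing beats shutting down (which would give -$83).

Q = 7; profit = $167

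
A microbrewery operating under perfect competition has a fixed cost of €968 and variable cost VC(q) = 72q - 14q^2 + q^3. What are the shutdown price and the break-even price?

Shutdown price = min AVC. AVC = 72 - 14q + q^2, with vertex at q = 7 and minimum €23.
ATC = 968/q + 72 - 14q + q^2. Setting dATC/dq = −968/q^2 − 14 + 2q = 0 gives q = 11 (since 2·11^3 − 14·11^2 = 968).
min ATC = 968/11 + 72 − 14·11 + 11^2 = €127. That is the break-even price.
For €23 ≤ P < €127 the firm produces at a loss; below €23 it shuts down.

Shutdown price = €23; break-even price = €127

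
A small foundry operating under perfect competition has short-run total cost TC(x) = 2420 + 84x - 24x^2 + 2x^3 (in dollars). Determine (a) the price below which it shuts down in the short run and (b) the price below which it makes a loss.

AVC = 84 - 24x + 2x^2; minimized at x = 6, giving min AVC = $12. That is the shutdown price.
ATC = 2420/x + 84 - 24x + 2x^2. Setting dATC/dx = −2420/x^2 − 24 + 4x = 0 gives x = 11 (since 4·11^3 − 24·11^2 = 2420).
min ATC = 2420/11 + 84 − 24·11 + 2·11^2 = $282. That is the break-even price.
For $12 ≤ P < $282 the firm produces at a loss; below $12 it shuts down.

Shutdown price = $12; break-even price = $282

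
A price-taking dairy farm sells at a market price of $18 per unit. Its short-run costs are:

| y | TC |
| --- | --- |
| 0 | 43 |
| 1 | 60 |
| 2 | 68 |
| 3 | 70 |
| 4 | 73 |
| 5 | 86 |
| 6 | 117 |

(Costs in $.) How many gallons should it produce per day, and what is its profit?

Compute π = P·y − TC at each output: y=0: -43; y=1: -42; y=2: -32; y=3: -16; y=4: -1; y=5: 4; y=6: -9.
Profit is maximized at y = 5. AVC there is 43/5 = $8.60 ≤ P, so producing beats shutting down (which would give -$43).

y = 5; profit = $4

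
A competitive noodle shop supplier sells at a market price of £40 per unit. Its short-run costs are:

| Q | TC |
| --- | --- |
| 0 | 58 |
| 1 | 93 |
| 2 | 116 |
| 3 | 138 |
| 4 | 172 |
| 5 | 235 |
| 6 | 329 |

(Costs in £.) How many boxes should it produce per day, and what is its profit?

Profit at each row (π = 40Q − TC): Q=0: -58; Q=1: -53; Q=2: -36; Q=3: -18; Q=4: -12; Q=5: -35; Q=6: -89.
Profit is maximized at Q = 4. AVC there is 114/4 = £28.50 ≤ P, so producing beats shutting down (which would give -£58).

Q = 4; profit = -£12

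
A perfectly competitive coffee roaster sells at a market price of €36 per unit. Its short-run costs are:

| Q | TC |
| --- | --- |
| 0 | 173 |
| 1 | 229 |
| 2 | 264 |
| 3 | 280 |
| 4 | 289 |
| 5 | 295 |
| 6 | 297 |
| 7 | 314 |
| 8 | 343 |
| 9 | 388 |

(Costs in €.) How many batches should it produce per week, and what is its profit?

Q = 8; profit = -€55

Tabulate TR − TC: Q=0: -173; Q=1: -193; Q=2: -192; Q=3: -172; Q=4: -145; Q=5: -115; Q=6: -81; Q=7: -62; Q=8: -55; Q=9: -64.
Profit is maximized at Q = 8. AVC there is 170/8 = €21.25 ≤ P, so producing beats shutting down (which would give -€173).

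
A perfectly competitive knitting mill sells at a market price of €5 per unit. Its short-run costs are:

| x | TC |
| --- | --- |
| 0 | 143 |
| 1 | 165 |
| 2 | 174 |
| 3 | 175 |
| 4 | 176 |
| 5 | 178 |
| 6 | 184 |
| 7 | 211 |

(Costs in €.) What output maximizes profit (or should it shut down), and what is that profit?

Compute π = P·x − TC at each output: x=0: -143; x=1: -160; x=2: -164; x=3: -160; x=4: -156; x=5: -153; x=6: -154; x=7: -176.
Profit is highest at x = 0. Equivalently, the lowest AVC in the table is 41/6 ≈ €6.83 at x = 6, and P = €5 falls below it — price never covers variable cost, so the firm shuts down and loses only its fixed cost.

x = 0 (shut down); profit = -€143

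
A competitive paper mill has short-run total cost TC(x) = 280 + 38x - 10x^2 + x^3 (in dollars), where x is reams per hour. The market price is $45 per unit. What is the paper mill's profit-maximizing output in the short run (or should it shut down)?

Produce at x = 7

From TC, MC = TC'(x) = 38 - 20x + 3x^2 and AVC = VC/x = 38 - 10x + x^2.
AVC is minimized where dAVC/dx = -10 + 2x = 0, at x = 5; min AVC = 38 - 10·5 + 5^2 = $13.
P = $45 exceeds min AVC = $13, so the firm stays open.
P = MC gives -7 - 20x + 3x^2 = 0, with roots -1/3 and 7. Take the larger (rising MC): x* = 7.
Check: AVC at x = 7 is $17 ≤ P, so revenue covers variable cost.
Profit = P·x − TC = 45·7 − 399 = -$84, a loss, but smaller than the $280 fixed cost the firm would lose by shutting down.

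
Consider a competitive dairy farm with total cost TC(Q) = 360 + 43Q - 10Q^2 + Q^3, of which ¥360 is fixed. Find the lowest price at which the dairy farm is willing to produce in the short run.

¥18 per unit

The shutdown price is the minimum of AVC. VC = 43Q - 10Q^2 + Q^3, so AVC = 43 - 10Q + Q^2.
At the minimum of AVC, MC = AVC. MC = 43 - 20Q + 3Q^2; setting MC = AVC gives 2Q^2 - 10Q = 0, so Q = 5. min AVC = 18.
For P < ¥18 the firm produces nothing.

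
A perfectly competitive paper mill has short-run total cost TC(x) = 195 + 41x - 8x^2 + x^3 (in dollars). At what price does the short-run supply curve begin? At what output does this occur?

The shutdown price is the minimum of AVC. VC = 41x - 8x^2 + x^3, so AVC = 41 - 8x + x^2.
At the minimum of AVC, MC = AVC. MC = 41 - 16x + 3x^2; setting MC = AVC gives 2x^2 - 8x = 0, so x = 4. min AVC = 25.
For P < $25 the firm produces nothing.

$25 per unit, at x = 4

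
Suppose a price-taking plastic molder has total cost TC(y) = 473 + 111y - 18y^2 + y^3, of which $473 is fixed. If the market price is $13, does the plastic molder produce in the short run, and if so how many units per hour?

Shut down

Variable cost is VC = 111y - 18y^2 + y^3, so AVC = VC/y = 111 - 18y + y^2 and MC = dTC/dy = 111 - 36y + 3y^2.
The AVC parabola has its vertex at y = 18/2 = 9, where AVC = 111 - 18·9 + 9^2 = $30.
Since P = $13 < min AVC = $30, price fails to cover variable cost at any output.
Best response: produce nothing and absorb the $473 fixed cost.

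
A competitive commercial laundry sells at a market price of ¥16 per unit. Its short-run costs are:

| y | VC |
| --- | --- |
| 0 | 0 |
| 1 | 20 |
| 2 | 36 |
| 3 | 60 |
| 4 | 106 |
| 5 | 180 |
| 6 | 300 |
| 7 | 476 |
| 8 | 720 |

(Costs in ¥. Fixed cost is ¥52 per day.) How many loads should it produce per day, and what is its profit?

y = 0 (shut down); profit = -¥52

Compute π = P·y − TC at each output: y=0: -52; y=1: -56; y=2: -56; y=3: -64; y=4: -94; y=5: -152; y=6: -256; y=7: -416; y=8: -644.
Profit is highest at y = 0. Equivalently, the lowest AVC in the table is 36/2 ≈ ¥18 at y = 2, and P = ¥16 falls below it — price never covers variable cost, so the firm shuts down and loses only its fixed cost.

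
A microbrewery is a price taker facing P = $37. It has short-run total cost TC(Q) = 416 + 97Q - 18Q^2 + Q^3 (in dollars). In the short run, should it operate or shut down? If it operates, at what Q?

From TC, MC = TC'(Q) = 97 - 36Q + 3Q^2 and AVC = VC/Q = 97 - 18Q + Q^2.
The AVC parabola has its vertex at Q = 18/2 = 9, where AVC = 97 - 18·9 + 9^2 = $16.
P = $37 exceeds min AVC = $16, so the firm stays open.
P = MC gives 60 - 36Q + 3Q^2 = 0, with roots 2 and 10. Take the larger (rising MC): Q* = 10.
Check: AVC at Q = 10 is $17 ≤ P, so revenue covers variable cost.
Profit = P·Q − TC = 37·10 − 586 = -$216, a loss, but smaller than the $416 fixed cost the firm would lose by shutting down.

Produce at Q = 10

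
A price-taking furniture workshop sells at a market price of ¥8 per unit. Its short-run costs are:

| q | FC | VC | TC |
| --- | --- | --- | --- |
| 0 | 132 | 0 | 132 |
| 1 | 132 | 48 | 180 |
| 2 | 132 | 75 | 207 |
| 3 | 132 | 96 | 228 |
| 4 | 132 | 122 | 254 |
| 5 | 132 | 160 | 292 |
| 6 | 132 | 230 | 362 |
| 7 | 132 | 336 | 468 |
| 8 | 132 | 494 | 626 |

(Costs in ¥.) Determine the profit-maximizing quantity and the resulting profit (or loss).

Profit at each row (π = 8q − TC): q=0: -132; q=1: -172; q=2: -191; q=3: -204; q=4: -222; q=5: -252; q=6: -314; q=7: -412; q=8: -562.
Profit is highest at q = 0. Equivalently, the lowest AVC in the table is 122/4 ≈ ¥30.50 at q = 4, and P = ¥8 falls below it — price never covers variable cost, so the firm shuts down and loses only its fixed cost.

q = 0 (shut down); profit = -¥132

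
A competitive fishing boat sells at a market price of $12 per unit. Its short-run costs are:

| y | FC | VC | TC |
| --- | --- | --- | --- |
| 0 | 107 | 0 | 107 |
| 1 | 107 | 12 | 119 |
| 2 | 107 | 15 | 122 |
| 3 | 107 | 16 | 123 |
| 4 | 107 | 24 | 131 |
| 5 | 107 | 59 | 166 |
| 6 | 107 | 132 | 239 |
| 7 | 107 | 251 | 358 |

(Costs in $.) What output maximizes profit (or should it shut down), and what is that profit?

y = 4; profit = -$83

Compute π = P·y − TC at each output: y=0: -107; y=1: -107; y=2: -98; y=3: -87; y=4: -83; y=5: -106; y=6: -167; y=7: -274.
Profit is maximized at y = 4. AVC there is 24/4 = $6 ≤ P, so producing beats shutting down (which would give -$107).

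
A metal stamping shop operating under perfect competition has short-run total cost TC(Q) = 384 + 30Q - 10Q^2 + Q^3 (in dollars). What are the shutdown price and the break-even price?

Shutdown price = $5; break-even price = $62

Shutdown price = min AVC. AVC = 30 - 10Q + Q^2, with vertex at Q = 5 and minimum $5.
ATC = 384/Q + 30 - 10Q + Q^2. Setting dATC/dQ = −384/Q^2 − 10 + 2Q = 0 gives Q = 8 (since 2·8^3 − 10·8^2 = 384).
min ATC = 384/8 + 30 − 10·8 + 8^2 = $62. That is the break-even price.
For $5 ≤ P < $62 the firm produces at a loss; below $5 it shuts down.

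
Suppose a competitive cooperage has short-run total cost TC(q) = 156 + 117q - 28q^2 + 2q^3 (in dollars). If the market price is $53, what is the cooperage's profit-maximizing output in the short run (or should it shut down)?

Variable cost is VC = 117q - 28q^2 + 2q^3, so AVC = VC/q = 117 - 28q + 2q^2 and MC = dTC/dq = 117 - 56q + 6q^2.
AVC hits its minimum where MC = AVC, at q = 7, giving min AVC = 117 - 28·7 + 2·7^2 = $19.
Because $53 ≥ $19, revenue can cover variable cost; the firm operates.
Set P = MC: 53 = 117 - 56q + 6q^2 → 64 - 56q + 6q^2 = 0. The roots are q = 4/3 and q = 8; the profit-maximizing output is on the rising part of MC, so q* = 8.
Check: AVC at q = 8 is $21 ≤ P, so revenue covers variable cost.
Profit = P·q − TC = 53·8 − 324 = $100.

Produce at q = 8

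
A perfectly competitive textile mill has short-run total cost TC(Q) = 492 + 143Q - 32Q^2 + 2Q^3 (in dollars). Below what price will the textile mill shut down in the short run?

$15 per unit

The firm shuts down when price falls below the minimum of average variable cost. AVC = VC/Q = 143 - 32Q + 2Q^2.
At the minimum of AVC, MC = AVC. MC = 143 - 64Q + 6Q^2; setting MC = AVC gives 4Q^2 - 32Q = 0, so Q = 8. min AVC = 15.
The firm shuts down for any P below $15.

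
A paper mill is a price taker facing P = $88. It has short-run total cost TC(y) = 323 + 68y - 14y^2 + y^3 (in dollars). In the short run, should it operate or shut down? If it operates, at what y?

Produce at y = 10

Variable cost is VC = 68y - 14y^2 + y^3, so AVC = VC/y = 68 - 14y + y^2 and MC = dTC/dy = 68 - 28y + 3y^2.
The AVC parabola has its vertex at y = 14/2 = 7, where AVC = 68 - 14·7 + 7^2 = $19.
P = $88 exceeds min AVC = $19, so the firm stays open.
Set P = MC: 88 = 68 - 28y + 3y^2 → -20 - 28y + 3y^2 = 0. The roots are y = -2/3 and y = 10; the profit-maximizing output is on the rising part of MC, so y* = 10.
Check: AVC at y = 10 is $28 ≤ P, so revenue covers variable cost.
Profit = P·y − TC = 88·10 − 603 = $277.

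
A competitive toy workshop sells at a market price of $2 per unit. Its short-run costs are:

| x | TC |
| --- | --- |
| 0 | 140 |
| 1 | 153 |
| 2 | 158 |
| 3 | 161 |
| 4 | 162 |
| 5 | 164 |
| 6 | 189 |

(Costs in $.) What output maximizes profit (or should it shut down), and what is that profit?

x = 0 (shut down); profit = -$140

Profit at each row (π = 2x − TC): x=0: -140; x=1: -151; x=2: -154; x=3: -155; x=4: -154; x=5: -154; x=6: -177.
Profit is highest at x = 0. Equivalently, the lowest AVC in the table is 24/5 ≈ $4.80 at x = 5, and P = $2 falls below it — price never covers variable cost, so the firm shuts down and loses only its fixed cost.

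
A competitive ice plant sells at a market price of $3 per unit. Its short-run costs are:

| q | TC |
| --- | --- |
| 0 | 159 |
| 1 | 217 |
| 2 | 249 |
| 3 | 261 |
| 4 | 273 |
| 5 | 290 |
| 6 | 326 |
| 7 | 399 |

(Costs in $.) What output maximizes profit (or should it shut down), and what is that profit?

q = 0 (shut down); profit = -$159

Profit at each row (π = 3q − TC): q=0: -159; q=1: -214; q=2: -243; q=3: -252; q=4: -261; q=5: -275; q=6: -308; q=7: -378.
Profit is highest at q = 0. Equivalently, the lowest AVC in the table is 131/5 ≈ $26.20 at q = 5, and P = $3 falls below it — price never covers variable cost, so the firm shuts down and loses only its fixed cost.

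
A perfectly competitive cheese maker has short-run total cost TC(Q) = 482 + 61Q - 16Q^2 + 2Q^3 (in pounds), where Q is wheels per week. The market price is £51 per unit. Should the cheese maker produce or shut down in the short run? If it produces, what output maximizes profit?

Strip out fixed cost: VC = 61Q - 16Q^2 + 2Q^3. Then AVC = 61 - 16Q + 2Q^2 and MC = 61 - 32Q + 6Q^2.
AVC hits its minimum where MC = AVC, at Q = 4, giving min AVC = 61 - 16·4 + 2·4^2 = £29.
Since P = £51 ≥ min AVC = £29, price covers variable cost and the firm should produce.
Solving P = MC: 10 - 32Q + 6Q^2 = 0 ⇒ Q = 1/3 or 5. On the upward-sloping branch, Q* = 5.
Check: AVC at Q = 5 is £31 ≤ P, so revenue covers variable cost.
Profit = P·Q − TC = 51·5 − 637 = -£382, a loss, but smaller than the £482 fixed cost the firm would lose by shutting down.

Produce at Q = 5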